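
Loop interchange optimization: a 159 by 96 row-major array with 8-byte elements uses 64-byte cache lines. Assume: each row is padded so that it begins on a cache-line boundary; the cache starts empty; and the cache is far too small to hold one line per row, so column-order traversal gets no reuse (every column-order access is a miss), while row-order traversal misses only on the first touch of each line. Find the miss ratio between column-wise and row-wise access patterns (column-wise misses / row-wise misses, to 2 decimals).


Each row occupies 96 * 8 = 768 bytes and starts on a line boundary, so it spans ceil(768 / 64) = 12 cache lines.
Row-major traversal misses (one per line touched): 159 * ceil(96 * 8 / 64) = 1908
Column-major traversal misses (no reuse, every access misses): 159 * 96 = 15264
Ratio = 15264 / 1908 = 8.0

8.0


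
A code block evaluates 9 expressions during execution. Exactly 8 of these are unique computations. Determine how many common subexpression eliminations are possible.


CSE count = total expressions - unique expressions
= 9 - 8 = 1

1


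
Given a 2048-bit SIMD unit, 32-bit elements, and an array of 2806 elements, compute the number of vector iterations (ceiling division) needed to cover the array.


Width = 2048 / 32 = 64 elements per vector op
Iterations = ceil(2806 / 64) = 44

44


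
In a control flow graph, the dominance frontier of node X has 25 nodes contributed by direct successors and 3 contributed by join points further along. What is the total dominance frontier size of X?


DF(X) = direct successor contributions + join point contributions
= 25 + 3 = 28

28


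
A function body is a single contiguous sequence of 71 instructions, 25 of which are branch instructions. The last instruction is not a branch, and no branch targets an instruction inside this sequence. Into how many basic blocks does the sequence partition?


With no in-sequence branch targets, the leaders are the first instruction plus the instruction after each branch.
Number of basic blocks = branches + 1
= 25 + 1 = 26

26


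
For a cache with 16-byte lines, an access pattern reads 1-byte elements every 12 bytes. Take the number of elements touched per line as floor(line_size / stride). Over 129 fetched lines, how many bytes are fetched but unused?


Elements per line = floor(16 / 12) = 1
Bytes used per line = 1 * 1 = 1
Wasted per line = 16 - 1 = 15
Total wasted = 15 * 129 = 1935

1935


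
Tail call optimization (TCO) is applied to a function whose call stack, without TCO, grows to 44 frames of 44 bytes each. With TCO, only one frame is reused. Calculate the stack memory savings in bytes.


Without TCO: 44 * 44 = 1936 bytes
With TCO: reuse 1 frame = 44 bytes
Savings = 1936 - 44 = 1892

1892


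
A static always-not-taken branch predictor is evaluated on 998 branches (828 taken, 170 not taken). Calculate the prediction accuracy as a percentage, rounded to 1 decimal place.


Predictor: always-not-taken
Correct predictions = 170
Accuracy = 170 / 998 * 100 = 17.0%

17.0


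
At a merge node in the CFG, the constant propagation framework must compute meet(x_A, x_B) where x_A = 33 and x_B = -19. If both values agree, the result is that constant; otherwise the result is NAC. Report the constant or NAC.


Meet operation: if both paths give the same constant, result is that constant; if they differ, result is NAC (not-a-constant).
Path A: 33, Path B: -19 -> differ
Result: not-a-constant -> NAC

NAC


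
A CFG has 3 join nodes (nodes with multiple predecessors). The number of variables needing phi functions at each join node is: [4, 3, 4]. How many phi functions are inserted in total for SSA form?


Total phi functions = sum of phi functions at each join node
= 4 + 3 + 4 = 11

11


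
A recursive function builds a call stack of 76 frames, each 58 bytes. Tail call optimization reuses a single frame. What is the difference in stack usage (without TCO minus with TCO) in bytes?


Without TCO: 76 * 58 = 4408 bytes
With TCO: reuse 1 frame = 58 bytes
Savings = 4408 - 58 = 4350

4350


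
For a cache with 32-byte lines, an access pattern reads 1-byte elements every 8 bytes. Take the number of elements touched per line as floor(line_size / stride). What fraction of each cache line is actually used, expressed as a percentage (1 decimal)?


Elements per cache line = floor(32 / 8) = 4
Bytes used = 4 * 1 = 4
Utilization = 4 / 32 * 100 = 12.5%

12.5


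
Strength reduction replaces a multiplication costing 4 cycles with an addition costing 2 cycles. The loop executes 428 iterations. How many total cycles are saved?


Per-iteration saving = 4 - 2 = 2
Total saved = 428 * 2 = 856

856


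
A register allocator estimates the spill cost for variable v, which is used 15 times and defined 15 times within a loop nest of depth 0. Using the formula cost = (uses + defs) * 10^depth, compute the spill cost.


uses + defs = 15 + 15 = 30
10^0 = 1
Spill cost = 30 * 1 = 30

30


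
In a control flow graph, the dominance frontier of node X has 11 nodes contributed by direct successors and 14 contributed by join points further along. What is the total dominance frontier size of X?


DF(X) = direct successor contributions + join point contributions
= 11 + 14 = 25

25


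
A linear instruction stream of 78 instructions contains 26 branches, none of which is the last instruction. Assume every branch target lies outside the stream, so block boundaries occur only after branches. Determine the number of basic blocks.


With no in-sequence branch targets, the leaders are the first instruction plus the instruction after each branch.
Number of basic blocks = branches + 1
= 26 + 1 = 27

27


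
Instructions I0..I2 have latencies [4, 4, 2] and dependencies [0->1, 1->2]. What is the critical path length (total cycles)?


Compute longest path through dependency graph: dist(Ik) = max over predecessors of dist + latency(Ik).
dist(I0) = latency 4 = 4
dist(I1) = dist(I0) + 4 = 4 + 4 = 8
dist(I2) = dist(I1) + 2 = 8 + 2 = 10
Critical path = max dist = 10

10


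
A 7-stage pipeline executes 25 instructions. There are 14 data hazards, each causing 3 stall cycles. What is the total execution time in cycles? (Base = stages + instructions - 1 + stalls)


Base cycles = 7 + 25 - 1 = 31
Total stalls = 14 * 3 = 42
Total = 31 + 42 = 73

73


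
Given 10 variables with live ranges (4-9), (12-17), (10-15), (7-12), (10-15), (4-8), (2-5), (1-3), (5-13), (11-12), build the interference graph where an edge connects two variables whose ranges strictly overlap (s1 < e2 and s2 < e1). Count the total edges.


Check all pairs for overlapping intervals.
Two intervals (s1,e1) and (s2,e2) overlap if s1 < e2 and s2 < e1.
v0 (4-9) vs v1..v9: overlaps v3, v5, v6, v8 -> 4
v1 (12-17) vs v2..v9: overlaps v2, v4, v8 -> 3
v2 (10-15) vs v3..v9: overlaps v3, v4, v8, v9 -> 4
v3 (7-12) vs v4..v9: overlaps v4, v5, v8, v9 -> 4
v4 (10-15) vs v5..v9: overlaps v8, v9 -> 2
v5 (4-8) vs v6..v9: overlaps v6, v8 -> 2
v6 (2-5) vs v7..v9: overlaps v7 -> 1
v7 (1-3) vs v8..v9: overlaps none -> 0
v8 (5-13) vs v9: overlaps v9 -> 1
Total overlapping pairs = 4 + 3 + 4 + 4 + 2 + 2 + 1 + 0 + 1 = 21

21


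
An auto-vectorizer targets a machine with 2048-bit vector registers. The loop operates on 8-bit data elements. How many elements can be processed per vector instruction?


Width = SIMD bits / data type bits
= 2048 / 8 = 256

256


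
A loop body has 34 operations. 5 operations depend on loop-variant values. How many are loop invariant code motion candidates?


Invariant candidates = total - loop-dependent
= 34 - 5 = 29

29


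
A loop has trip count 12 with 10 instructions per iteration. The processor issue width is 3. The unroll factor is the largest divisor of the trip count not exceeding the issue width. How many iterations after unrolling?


Largest divisor of 12 <= 3 is 3
New iterations = 12 / 3 = 4

4


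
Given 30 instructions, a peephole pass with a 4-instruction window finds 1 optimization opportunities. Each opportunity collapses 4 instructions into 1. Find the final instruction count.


Each match removes 3 instructions.
Total removed = 1 * 3 = 3
Remaining = 30 - 3 = 27

27


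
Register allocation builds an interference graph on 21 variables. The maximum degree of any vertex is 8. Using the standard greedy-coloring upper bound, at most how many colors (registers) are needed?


Greedy coloring never needs more than (max_degree + 1) colors: when coloring a vertex, at most max_degree neighbors are already colored.
Upper bound = 8 + 1 = 9

9


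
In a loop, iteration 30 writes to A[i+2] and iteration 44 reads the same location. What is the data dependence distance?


Distance = read iteration - write iteration
= 44 - 30 = 14

14


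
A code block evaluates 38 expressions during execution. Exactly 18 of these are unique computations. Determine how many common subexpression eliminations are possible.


CSE count = total expressions - unique expressions
= 38 - 18 = 20

20


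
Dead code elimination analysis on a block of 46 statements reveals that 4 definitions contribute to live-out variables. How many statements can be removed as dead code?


Dead code = total statements - live definitions
= 46 - 4 = 42

42


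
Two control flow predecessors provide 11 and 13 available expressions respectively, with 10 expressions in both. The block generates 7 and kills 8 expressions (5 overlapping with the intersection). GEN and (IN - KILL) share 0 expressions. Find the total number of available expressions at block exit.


IN = intersection of predecessors = 10
IN - KILL = 10 - 5 = 5
|OUT| = |GEN| + |IN - KILL| - |GEN ∩ (IN - KILL)| = 7 + 5 - 0 = 12

12


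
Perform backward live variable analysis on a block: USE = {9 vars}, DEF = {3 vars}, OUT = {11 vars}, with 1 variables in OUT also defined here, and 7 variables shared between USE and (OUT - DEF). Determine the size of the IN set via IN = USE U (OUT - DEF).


OUT - DEF: 11 - 1 = 10
|IN| = |USE| + |OUT - DEF| - |USE ∩ (OUT - DEF)| = 9 + 10 - 7 = 12

12


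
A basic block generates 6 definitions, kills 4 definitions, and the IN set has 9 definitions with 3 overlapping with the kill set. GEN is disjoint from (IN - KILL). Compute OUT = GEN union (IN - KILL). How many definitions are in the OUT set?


IN - KILL: 9 - 3 = 6 surviving definitions
OUT = GEN + surviving = 6 + 6 = 12

12


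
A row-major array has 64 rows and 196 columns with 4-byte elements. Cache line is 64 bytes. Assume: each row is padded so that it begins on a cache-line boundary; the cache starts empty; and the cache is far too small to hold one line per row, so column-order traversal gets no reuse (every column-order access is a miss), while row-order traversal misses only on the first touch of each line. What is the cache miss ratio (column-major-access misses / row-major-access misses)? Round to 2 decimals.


Each row occupies 196 * 4 = 784 bytes and starts on a line boundary, so it spans ceil(784 / 64) = 13 cache lines.
Row-major traversal misses (one per line touched): 64 * ceil(196 * 4 / 64) = 832
Column-major traversal misses (no reuse, every access misses): 64 * 196 = 12544
Ratio = 12544 / 832 = 15.08

15.08


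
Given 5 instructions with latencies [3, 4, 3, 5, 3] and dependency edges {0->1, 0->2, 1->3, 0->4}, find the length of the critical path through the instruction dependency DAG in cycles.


Compute longest path through dependency graph: dist(Ik) = max over predecessors of dist + latency(Ik).
dist(I0) = latency 3 = 3
dist(I1) = dist(I0) + 4 = 3 + 4 = 7
dist(I2) = dist(I0) + 3 = 3 + 3 = 6
dist(I3) = dist(I1) + 5 = 7 + 5 = 12
dist(I4) = dist(I0) + 3 = 3 + 3 = 6
Critical path = max dist = 12

12


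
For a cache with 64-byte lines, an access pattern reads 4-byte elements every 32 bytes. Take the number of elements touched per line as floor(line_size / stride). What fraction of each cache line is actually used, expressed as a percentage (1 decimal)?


Elements per cache line = floor(64 / 32) = 2
Bytes used = 2 * 4 = 8
Utilization = 8 / 64 * 100 = 12.5%

12.5


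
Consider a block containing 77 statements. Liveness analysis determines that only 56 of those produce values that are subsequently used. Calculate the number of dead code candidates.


Dead code = total statements - live definitions
= 77 - 56 = 21

21


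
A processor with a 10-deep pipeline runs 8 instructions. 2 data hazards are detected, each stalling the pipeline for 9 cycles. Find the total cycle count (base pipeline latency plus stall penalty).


Base cycles = 10 + 8 - 1 = 17
Total stalls = 2 * 9 = 18
Total = 17 + 18 = 35

35


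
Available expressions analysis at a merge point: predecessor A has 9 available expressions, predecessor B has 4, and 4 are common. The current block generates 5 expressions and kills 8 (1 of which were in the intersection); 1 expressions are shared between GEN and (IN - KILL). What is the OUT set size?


IN = intersection of predecessors = 4
IN - KILL = 4 - 1 = 3
|OUT| = |GEN| + |IN - KILL| - |GEN ∩ (IN - KILL)| = 5 + 3 - 1 = 7

7


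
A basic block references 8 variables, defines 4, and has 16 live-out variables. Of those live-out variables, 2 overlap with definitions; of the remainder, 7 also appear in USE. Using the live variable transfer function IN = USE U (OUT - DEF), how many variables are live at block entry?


OUT - DEF: 16 - 2 = 14
|IN| = |USE| + |OUT - DEF| - |USE ∩ (OUT - DEF)| = 8 + 14 - 7 = 15

15


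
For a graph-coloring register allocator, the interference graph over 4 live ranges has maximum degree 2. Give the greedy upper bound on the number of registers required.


Greedy coloring never needs more than (max_degree + 1) colors: when coloring a vertex, at most max_degree neighbors are already colored.
Upper bound = 2 + 1 = 3

3


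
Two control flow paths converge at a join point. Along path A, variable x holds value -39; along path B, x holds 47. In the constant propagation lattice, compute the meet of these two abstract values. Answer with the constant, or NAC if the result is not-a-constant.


Meet operation: if both paths give the same constant, result is that constant; if they differ, result is NAC (not-a-constant).
Path A: -39, Path B: 47 -> differ
Result: not-a-constant -> NAC

NAC


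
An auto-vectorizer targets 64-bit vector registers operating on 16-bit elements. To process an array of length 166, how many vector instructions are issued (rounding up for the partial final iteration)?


Width = 64 / 16 = 4 elements per vector op
Iterations = ceil(166 / 4) = 42

42


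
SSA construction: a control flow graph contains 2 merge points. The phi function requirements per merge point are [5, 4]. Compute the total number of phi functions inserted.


Total phi functions = sum of phi functions at each join node
= 5 + 4 = 9

9


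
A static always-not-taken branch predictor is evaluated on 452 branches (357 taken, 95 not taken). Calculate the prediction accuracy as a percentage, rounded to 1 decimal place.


Predictor: always-not-taken
Correct predictions = 95
Accuracy = 95 / 452 * 100 = 21.0%

21.0


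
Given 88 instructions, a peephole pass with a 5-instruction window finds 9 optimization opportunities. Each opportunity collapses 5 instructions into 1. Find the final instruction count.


Each match removes 4 instructions.
Total removed = 9 * 4 = 36
Remaining = 88 - 36 = 52

52


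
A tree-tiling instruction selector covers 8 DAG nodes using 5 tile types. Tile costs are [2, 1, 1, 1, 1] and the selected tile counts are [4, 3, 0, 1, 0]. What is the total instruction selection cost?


Total cost = sum(count_i * cost_i)
= 4*2 + 3*1 + 0*1 + 1*1 + 0*1
= 12

12


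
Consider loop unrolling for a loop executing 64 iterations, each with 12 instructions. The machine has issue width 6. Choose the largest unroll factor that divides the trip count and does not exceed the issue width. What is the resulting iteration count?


Largest divisor of 64 <= 6 is 4
New iterations = 64 / 4 = 16

16


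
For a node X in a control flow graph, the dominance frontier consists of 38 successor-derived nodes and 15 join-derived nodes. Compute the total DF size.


DF(X) = direct successor contributions + join point contributions
= 38 + 15 = 53

53


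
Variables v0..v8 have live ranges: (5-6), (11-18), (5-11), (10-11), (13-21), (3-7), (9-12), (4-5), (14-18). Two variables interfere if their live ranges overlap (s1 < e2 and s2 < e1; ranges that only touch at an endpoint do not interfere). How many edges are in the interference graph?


Check all pairs for overlapping intervals.
Two intervals (s1,e1) and (s2,e2) overlap if s1 < e2 and s2 < e1.
v0 (5-6) vs v1..v8: overlaps v2, v5 -> 2
v1 (11-18) vs v2..v8: overlaps v4, v6, v8 -> 3
v2 (5-11) vs v3..v8: overlaps v3, v5, v6 -> 3
v3 (10-11) vs v4..v8: overlaps v6 -> 1
v4 (13-21) vs v5..v8: overlaps v8 -> 1
v5 (3-7) vs v6..v8: overlaps v7 -> 1
v6 (9-12) vs v7..v8: overlaps none -> 0
v7 (4-5) vs v8: overlaps none -> 0
Total overlapping pairs = 2 + 3 + 3 + 1 + 1 + 1 + 0 + 0 = 11

11


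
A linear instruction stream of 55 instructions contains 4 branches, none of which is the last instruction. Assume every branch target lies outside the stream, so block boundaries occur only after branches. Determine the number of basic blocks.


With no in-sequence branch targets, the leaders are the first instruction plus the instruction after each branch.
Number of basic blocks = branches + 1
= 4 + 1 = 5

5


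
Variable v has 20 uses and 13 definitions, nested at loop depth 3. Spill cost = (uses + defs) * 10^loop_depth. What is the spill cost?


uses + defs = 20 + 13 = 33
10^3 = 1000
Spill cost = 33 * 1000 = 33000

33000


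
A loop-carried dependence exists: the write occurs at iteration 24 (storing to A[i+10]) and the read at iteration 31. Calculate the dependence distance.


Distance = read iteration - write iteration
= 31 - 24 = 7

7


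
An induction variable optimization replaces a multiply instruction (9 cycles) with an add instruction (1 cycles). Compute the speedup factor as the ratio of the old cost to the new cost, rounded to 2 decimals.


Ratio = mult_cost / add_cost = 9 / 1 = 9.0

9.0


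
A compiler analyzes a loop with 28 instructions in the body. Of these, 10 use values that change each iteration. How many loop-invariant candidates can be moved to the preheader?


Invariant candidates = total - loop-dependent
= 28 - 10 = 18

18


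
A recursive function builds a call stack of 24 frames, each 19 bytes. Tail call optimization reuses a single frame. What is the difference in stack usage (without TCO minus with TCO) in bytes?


Without TCO: 24 * 19 = 456 bytes
With TCO: reuse 1 frame = 19 bytes
Savings = 456 - 19 = 437

437


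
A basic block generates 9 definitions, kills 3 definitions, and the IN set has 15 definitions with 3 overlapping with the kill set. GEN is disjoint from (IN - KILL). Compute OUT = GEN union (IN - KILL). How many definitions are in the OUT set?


IN - KILL: 15 - 3 = 12 surviving definitions
OUT = GEN + surviving = 9 + 12 = 21

21


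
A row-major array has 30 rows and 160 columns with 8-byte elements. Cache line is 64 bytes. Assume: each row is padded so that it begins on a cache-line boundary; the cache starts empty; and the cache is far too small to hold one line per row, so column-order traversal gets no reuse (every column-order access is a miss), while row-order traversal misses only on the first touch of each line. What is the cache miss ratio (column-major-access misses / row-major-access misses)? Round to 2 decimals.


Each row occupies 160 * 8 = 1280 bytes and starts on a line boundary, so it spans ceil(1280 / 64) = 20 cache lines.
Row-major traversal misses (one per line touched): 30 * ceil(160 * 8 / 64) = 600
Column-major traversal misses (no reuse, every access misses): 30 * 160 = 4800
Ratio = 4800 / 600 = 8.0

8.0


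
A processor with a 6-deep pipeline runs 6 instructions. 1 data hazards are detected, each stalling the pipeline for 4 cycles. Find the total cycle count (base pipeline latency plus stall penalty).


Base cycles = 6 + 6 - 1 = 11
Total stalls = 1 * 4 = 4
Total = 11 + 4 = 15

15


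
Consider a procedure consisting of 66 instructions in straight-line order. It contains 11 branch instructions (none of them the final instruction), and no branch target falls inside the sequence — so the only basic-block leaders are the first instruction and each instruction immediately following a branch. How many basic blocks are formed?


With no in-sequence branch targets, the leaders are the first instruction plus the instruction after each branch.
Number of basic blocks = branches + 1
= 11 + 1 = 12

12


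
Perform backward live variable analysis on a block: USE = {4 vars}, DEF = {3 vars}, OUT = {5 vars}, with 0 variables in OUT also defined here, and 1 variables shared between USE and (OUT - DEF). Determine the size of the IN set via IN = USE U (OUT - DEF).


OUT - DEF: 5 - 0 = 5
|IN| = |USE| + |OUT - DEF| - |USE ∩ (OUT - DEF)| = 4 + 5 - 1 = 8

8


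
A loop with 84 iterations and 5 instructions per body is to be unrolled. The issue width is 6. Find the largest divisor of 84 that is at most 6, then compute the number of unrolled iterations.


Largest divisor of 84 <= 6 is 6
New iterations = 84 / 6 = 14

14


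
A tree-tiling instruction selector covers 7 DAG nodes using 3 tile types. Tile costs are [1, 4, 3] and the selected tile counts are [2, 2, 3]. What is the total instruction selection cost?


Total cost = sum(count_i * cost_i)
= 2*1 + 2*4 + 3*3
= 19

19


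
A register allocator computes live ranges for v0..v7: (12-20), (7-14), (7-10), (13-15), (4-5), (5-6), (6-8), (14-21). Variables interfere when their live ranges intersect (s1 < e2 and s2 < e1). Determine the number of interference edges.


Check all pairs for overlapping intervals.
Two intervals (s1,e1) and (s2,e2) overlap if s1 < e2 and s2 < e1.
v0 (12-20) vs v1..v7: overlaps v1, v3, v7 -> 3
v1 (7-14) vs v2..v7: overlaps v2, v3, v6 -> 3
v2 (7-10) vs v3..v7: overlaps v6 -> 1
v3 (13-15) vs v4..v7: overlaps v7 -> 1
v4 (4-5) vs v5..v7: overlaps none -> 0
v5 (5-6) vs v6..v7: overlaps none -> 0
v6 (6-8) vs v7: overlaps none -> 0
Total overlapping pairs = 3 + 3 + 1 + 1 + 0 + 0 + 0 = 8

8


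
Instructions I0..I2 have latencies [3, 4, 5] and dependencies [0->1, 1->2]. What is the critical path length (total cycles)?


Compute longest path through dependency graph: dist(Ik) = max over predecessors of dist + latency(Ik).
dist(I0) = latency 3 = 3
dist(I1) = dist(I0) + 4 = 3 + 4 = 7
dist(I2) = dist(I1) + 5 = 7 + 5 = 12
Critical path = max dist = 12

12


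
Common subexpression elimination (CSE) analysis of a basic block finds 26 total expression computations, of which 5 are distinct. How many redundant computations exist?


CSE count = total expressions - unique expressions
= 26 - 5 = 21

21


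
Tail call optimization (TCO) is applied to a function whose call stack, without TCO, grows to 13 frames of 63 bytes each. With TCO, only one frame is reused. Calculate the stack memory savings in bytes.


Without TCO: 13 * 63 = 819 bytes
With TCO: reuse 1 frame = 63 bytes
Savings = 819 - 63 = 756

756


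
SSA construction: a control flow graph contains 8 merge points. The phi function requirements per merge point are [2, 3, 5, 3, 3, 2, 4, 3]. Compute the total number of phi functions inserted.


Total phi functions = sum of phi functions at each join node
= 2 + 3 + 5 + 3 + 3 + 2 + 4 + 3 = 25

25


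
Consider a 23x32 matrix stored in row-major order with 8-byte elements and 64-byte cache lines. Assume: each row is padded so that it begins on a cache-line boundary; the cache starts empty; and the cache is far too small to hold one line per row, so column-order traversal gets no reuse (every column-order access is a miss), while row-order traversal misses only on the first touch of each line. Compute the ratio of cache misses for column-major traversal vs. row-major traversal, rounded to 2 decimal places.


Each row occupies 32 * 8 = 256 bytes and starts on a line boundary, so it spans ceil(256 / 64) = 4 cache lines.
Row-major traversal misses (one per line touched): 23 * ceil(32 * 8 / 64) = 92
Column-major traversal misses (no reuse, every access misses): 23 * 32 = 736
Ratio = 736 / 92 = 8.0

8.0


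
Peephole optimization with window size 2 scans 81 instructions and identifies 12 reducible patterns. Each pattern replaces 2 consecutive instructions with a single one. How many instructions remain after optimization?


Each match removes 1 instructions.
Total removed = 12 * 1 = 12
Remaining = 81 - 12 = 69

69


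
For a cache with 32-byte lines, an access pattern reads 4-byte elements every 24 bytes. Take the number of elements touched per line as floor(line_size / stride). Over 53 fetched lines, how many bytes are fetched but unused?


Elements per line = floor(32 / 24) = 1
Bytes used per line = 1 * 4 = 4
Wasted per line = 32 - 4 = 28
Total wasted = 28 * 53 = 1484

1484


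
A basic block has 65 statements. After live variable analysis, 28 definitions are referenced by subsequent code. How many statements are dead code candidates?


Dead code = total statements - live definitions
= 65 - 28 = 37

37


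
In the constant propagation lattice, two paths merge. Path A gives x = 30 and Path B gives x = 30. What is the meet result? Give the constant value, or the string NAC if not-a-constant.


Meet operation: if both paths give the same constant, result is that constant; if they differ, result is NAC (not-a-constant).
Path A: 30, Path B: 30 -> equal
Result: constant -> 30

30


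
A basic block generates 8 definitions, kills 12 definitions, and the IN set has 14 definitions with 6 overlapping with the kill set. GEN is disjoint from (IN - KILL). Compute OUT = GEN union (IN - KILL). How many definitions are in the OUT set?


IN - KILL: 14 - 6 = 8 surviving definitions
OUT = GEN + surviving = 8 + 8 = 16

16


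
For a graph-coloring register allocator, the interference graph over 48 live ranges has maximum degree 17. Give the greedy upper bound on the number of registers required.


Greedy coloring never needs more than (max_degree + 1) colors: when coloring a vertex, at most max_degree neighbors are already colored.
Upper bound = 17 + 1 = 18

18


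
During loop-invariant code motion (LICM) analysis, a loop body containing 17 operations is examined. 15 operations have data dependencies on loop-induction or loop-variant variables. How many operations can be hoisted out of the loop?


Invariant candidates = total - loop-dependent
= 17 - 15 = 2

2


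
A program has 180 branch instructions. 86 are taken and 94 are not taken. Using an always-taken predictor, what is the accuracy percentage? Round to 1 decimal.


Predictor: always-taken
Correct predictions = 86
Accuracy = 86 / 180 * 100 = 47.8%

47.8


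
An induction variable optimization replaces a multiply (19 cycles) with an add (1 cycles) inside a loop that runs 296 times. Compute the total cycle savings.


Per-iteration saving = 19 - 1 = 18
Total saved = 296 * 18 = 5328

5328


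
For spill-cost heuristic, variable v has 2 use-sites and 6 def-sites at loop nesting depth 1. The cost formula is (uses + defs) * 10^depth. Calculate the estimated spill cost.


uses + defs = 2 + 6 = 8
10^1 = 10
Spill cost = 8 * 10 = 80

80


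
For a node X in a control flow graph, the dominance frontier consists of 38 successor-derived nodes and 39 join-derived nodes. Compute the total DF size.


DF(X) = direct successor contributions + join point contributions
= 38 + 39 = 77

77


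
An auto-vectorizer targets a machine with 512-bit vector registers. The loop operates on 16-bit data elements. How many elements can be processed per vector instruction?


Width = SIMD bits / data type bits
= 512 / 16 = 32

32


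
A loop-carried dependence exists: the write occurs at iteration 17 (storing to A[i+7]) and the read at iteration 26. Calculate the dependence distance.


Distance = read iteration - write iteration
= 26 - 17 = 9

9


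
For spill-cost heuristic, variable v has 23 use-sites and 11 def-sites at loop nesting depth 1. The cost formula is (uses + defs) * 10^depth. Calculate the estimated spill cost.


uses + defs = 23 + 11 = 34
10^1 = 10
Spill cost = 34 * 10 = 340

340


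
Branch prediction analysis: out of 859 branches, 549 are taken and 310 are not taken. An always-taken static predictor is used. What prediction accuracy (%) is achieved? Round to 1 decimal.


Predictor: always-taken
Correct predictions = 549
Accuracy = 549 / 859 * 100 = 63.9%

63.9


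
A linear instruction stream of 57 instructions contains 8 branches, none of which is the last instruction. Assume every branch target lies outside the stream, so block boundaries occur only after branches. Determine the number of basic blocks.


With no in-sequence branch targets, the leaders are the first instruction plus the instruction after each branch.
Number of basic blocks = branches + 1
= 8 + 1 = 9

9


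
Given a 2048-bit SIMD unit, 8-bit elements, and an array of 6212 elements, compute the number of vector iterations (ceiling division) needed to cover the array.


Width = 2048 / 8 = 256 elements per vector op
Iterations = ceil(6212 / 256) = 25

25


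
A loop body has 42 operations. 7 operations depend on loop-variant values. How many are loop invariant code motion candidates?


Invariant candidates = total - loop-dependent
= 42 - 7 = 35

35


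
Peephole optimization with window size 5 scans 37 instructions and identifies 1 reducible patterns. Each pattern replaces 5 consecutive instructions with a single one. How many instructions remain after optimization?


Each match removes 4 instructions.
Total removed = 1 * 4 = 4
Remaining = 37 - 4 = 33

33


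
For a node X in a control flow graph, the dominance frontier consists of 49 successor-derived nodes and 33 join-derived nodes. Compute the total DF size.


DF(X) = direct successor contributions + join point contributions
= 49 + 33 = 82

82


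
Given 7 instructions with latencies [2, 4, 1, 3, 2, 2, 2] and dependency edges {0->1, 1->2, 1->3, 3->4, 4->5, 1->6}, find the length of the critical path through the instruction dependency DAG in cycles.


Compute longest path through dependency graph: dist(Ik) = max over predecessors of dist + latency(Ik).
dist(I0) = latency 2 = 2
dist(I1) = dist(I0) + 4 = 2 + 4 = 6
dist(I2) = dist(I1) + 1 = 6 + 1 = 7
dist(I3) = dist(I1) + 3 = 6 + 3 = 9
dist(I4) = dist(I3) + 2 = 9 + 2 = 11
dist(I5) = dist(I4) + 2 = 11 + 2 = 13
dist(I6) = dist(I1) + 2 = 6 + 2 = 8
Critical path = max dist = 13

13


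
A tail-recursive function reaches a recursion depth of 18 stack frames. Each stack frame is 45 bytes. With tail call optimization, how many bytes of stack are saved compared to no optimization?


Without TCO: 18 * 45 = 810 bytes
With TCO: reuse 1 frame = 45 bytes
Savings = 810 - 45 = 765

765


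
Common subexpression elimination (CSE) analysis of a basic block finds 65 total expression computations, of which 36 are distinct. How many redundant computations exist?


CSE count = total expressions - unique expressions
= 65 - 36 = 29

29


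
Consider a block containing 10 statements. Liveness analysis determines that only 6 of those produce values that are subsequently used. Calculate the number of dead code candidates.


Dead code = total statements - live definitions
= 10 - 6 = 4

4


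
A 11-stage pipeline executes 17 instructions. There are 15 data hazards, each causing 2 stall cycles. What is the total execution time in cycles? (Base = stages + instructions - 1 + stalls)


Base cycles = 11 + 17 - 1 = 27
Total stalls = 15 * 2 = 30
Total = 27 + 30 = 57

57


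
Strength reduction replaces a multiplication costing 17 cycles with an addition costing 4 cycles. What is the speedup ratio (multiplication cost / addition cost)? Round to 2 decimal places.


Ratio = mult_cost / add_cost = 17 / 4 = 4.25

4.25


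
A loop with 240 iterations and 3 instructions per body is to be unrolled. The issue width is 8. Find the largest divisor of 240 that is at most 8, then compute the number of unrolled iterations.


Largest divisor of 240 <= 8 is 8
New iterations = 240 / 8 = 30

30


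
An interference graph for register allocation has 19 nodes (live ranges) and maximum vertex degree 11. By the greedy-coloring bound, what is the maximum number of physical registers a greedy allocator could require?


Greedy coloring never needs more than (max_degree + 1) colors: when coloring a vertex, at most max_degree neighbors are already colored.
Upper bound = 11 + 1 = 12

12


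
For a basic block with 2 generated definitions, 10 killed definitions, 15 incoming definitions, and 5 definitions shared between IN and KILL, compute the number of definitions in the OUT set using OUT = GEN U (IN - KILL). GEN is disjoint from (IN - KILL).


IN - KILL: 15 - 5 = 10 surviving definitions
OUT = GEN + surviving = 2 + 10 = 12

12


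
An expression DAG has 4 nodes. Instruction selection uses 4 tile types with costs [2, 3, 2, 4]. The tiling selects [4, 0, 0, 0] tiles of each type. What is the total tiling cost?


Total cost = sum(count_i * cost_i)
= 4*2 + 0*3 + 0*2 + 0*4
= 8

8


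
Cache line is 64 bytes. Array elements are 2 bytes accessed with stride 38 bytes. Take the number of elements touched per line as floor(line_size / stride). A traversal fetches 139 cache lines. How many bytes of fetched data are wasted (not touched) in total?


Elements per line = floor(64 / 38) = 1
Bytes used per line = 1 * 2 = 2
Wasted per line = 64 - 2 = 62
Total wasted = 62 * 139 = 8618

8618


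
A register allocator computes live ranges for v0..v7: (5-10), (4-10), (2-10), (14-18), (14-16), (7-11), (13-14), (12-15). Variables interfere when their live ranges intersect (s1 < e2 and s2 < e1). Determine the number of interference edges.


Check all pairs for overlapping intervals.
Two intervals (s1,e1) and (s2,e2) overlap if s1 < e2 and s2 < e1.
v0 (5-10) vs v1..v7: overlaps v1, v2, v5 -> 3
v1 (4-10) vs v2..v7: overlaps v2, v5 -> 2
v2 (2-10) vs v3..v7: overlaps v5 -> 1
v3 (14-18) vs v4..v7: overlaps v4, v7 -> 2
v4 (14-16) vs v5..v7: overlaps v7 -> 1
v5 (7-11) vs v6..v7: overlaps none -> 0
v6 (13-14) vs v7: overlaps v7 -> 1
Total overlapping pairs = 3 + 2 + 1 + 2 + 1 + 0 + 1 = 10

10


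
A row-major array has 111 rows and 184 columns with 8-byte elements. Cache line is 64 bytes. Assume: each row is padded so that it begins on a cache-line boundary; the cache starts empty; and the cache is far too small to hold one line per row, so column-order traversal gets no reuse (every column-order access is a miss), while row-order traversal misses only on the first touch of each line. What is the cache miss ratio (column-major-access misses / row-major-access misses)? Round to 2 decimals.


Each row occupies 184 * 8 = 1472 bytes and starts on a line boundary, so it spans ceil(1472 / 64) = 23 cache lines.
Row-major traversal misses (one per line touched): 111 * ceil(184 * 8 / 64) = 2553
Column-major traversal misses (no reuse, every access misses): 111 * 184 = 20424
Ratio = 20424 / 2553 = 8.0

8.0


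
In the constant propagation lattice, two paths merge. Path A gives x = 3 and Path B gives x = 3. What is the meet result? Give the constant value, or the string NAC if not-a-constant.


Meet operation: if both paths give the same constant, result is that constant; if they differ, result is NAC (not-a-constant).
Path A: 3, Path B: 3 -> equal
Result: constant -> 3

3


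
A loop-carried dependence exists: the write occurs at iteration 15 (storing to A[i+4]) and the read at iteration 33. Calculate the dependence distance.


Distance = read iteration - write iteration
= 33 - 15 = 18

18


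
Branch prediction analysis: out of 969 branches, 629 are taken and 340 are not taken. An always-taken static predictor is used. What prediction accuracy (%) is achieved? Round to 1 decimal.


Predictor: always-taken
Correct predictions = 629
Accuracy = 629 / 969 * 100 = 64.9%

64.9


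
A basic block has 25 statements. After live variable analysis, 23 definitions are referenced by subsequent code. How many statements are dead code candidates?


Dead code = total statements - live definitions
= 25 - 23 = 2

2


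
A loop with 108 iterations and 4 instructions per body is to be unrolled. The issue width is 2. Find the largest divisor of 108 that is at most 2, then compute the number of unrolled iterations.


Largest divisor of 108 <= 2 is 2
New iterations = 108 / 2 = 54

54


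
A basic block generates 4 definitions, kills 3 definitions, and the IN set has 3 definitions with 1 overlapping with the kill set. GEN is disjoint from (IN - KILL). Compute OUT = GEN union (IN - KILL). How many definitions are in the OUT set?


IN - KILL: 3 - 1 = 2 surviving definitions
OUT = GEN + surviving = 4 + 2 = 6

6


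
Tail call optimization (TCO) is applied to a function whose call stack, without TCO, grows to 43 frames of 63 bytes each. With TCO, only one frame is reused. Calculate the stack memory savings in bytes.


Without TCO: 43 * 63 = 2709 bytes
With TCO: reuse 1 frame = 63 bytes
Savings = 2709 - 63 = 2646

2646


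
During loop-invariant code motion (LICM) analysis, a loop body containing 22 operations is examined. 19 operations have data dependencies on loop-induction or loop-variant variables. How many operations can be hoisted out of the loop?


Invariant candidates = total - loop-dependent
= 22 - 19 = 3

3


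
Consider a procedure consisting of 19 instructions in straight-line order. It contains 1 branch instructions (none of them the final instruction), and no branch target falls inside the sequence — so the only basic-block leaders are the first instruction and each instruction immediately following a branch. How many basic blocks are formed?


With no in-sequence branch targets, the leaders are the first instruction plus the instruction after each branch.
Number of basic blocks = branches + 1
= 1 + 1 = 2

2


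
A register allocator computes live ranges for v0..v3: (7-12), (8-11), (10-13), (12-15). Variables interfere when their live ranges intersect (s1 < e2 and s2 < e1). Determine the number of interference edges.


Check all pairs for overlapping intervals.
Two intervals (s1,e1) and (s2,e2) overlap if s1 < e2 and s2 < e1.
v0 (7-12) vs v1..v3: overlaps v1, v2 -> 2
v1 (8-11) vs v2..v3: overlaps v2 -> 1
v2 (10-13) vs v3: overlaps v3 -> 1
Total overlapping pairs = 2 + 1 + 1 = 4

4


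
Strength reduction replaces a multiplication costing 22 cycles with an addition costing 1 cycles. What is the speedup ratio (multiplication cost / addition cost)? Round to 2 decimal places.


Ratio = mult_cost / add_cost = 22 / 1 = 22.0

22.0


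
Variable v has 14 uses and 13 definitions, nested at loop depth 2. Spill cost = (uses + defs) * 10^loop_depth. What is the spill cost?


uses + defs = 14 + 13 = 27
10^2 = 100
Spill cost = 27 * 100 = 2700

2700


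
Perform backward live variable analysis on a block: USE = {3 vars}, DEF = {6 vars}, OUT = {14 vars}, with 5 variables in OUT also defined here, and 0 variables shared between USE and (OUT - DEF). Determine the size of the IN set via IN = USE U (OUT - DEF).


OUT - DEF: 14 - 5 = 9
|IN| = |USE| + |OUT - DEF| - |USE ∩ (OUT - DEF)| = 3 + 9 - 0 = 12

12


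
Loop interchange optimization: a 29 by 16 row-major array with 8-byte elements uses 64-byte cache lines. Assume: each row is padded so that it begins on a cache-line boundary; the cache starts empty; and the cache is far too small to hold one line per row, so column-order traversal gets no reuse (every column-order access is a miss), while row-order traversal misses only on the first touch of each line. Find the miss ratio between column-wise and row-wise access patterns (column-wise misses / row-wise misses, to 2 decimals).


Each row occupies 16 * 8 = 128 bytes and starts on a line boundary, so it spans ceil(128 / 64) = 2 cache lines.
Row-major traversal misses (one per line touched): 29 * ceil(16 * 8 / 64) = 58
Column-major traversal misses (no reuse, every access misses): 29 * 16 = 464
Ratio = 464 / 58 = 8.0

8.0
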